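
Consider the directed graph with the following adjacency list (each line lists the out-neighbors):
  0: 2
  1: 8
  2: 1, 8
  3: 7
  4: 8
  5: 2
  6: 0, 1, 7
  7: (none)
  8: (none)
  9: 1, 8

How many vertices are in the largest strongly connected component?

{7} is an SCC by itself.
{5} is an SCC by itself.
{6} is an SCC by itself.
{2} is an SCC by itself.
{3} is an SCC by itself.
(and 5 more singleton SCCs)
The largest has 1 vertex.

1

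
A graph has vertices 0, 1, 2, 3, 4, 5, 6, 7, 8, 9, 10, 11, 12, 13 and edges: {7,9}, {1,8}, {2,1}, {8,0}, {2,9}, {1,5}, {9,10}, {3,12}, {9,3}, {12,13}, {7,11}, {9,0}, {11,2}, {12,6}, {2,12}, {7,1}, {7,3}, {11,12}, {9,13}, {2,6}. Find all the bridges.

The edges on the cycle 2-1-8-0-9-2 are not bridges since each lies on that cycle.
But removing 5–1 disconnects 5 from 1; removing 10–9 disconnects 10 from 9 — these are bridges.

1-5, 10-9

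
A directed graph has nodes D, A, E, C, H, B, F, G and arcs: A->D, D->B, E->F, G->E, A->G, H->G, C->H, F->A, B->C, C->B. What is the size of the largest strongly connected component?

{A, B, C, D, E, F, G, H} are all mutually reachable — one SCC of size 8.
The largest has 8 vertices.

8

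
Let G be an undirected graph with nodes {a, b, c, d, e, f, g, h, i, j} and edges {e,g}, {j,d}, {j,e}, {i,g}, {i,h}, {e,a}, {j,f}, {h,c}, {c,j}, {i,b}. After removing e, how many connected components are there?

With e gone, the remaining components are: {a}; {b, c, d, f, g, h, i, j}.
That is 2 components.

2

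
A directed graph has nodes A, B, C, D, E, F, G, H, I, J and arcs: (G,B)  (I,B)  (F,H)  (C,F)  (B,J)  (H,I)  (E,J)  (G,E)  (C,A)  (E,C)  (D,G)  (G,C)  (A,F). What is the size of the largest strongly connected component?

1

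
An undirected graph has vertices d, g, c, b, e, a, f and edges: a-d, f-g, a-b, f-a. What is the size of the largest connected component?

5

e is isolated — a component by itself.
c is isolated — a component by itself.
Starting from a we can reach a, b, d, f, g. That is one component of size 5.
The largest has 5 vertices.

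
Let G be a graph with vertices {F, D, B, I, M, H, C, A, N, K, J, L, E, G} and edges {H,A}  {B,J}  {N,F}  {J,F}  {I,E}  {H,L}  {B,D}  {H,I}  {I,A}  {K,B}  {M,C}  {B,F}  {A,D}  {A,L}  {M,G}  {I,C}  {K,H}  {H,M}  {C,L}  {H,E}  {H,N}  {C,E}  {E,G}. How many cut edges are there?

The edges on the cycle H-I-C-M-H are not bridges since each lies on that cycle.
Every edge lies on some cycle, so there are no bridges.

0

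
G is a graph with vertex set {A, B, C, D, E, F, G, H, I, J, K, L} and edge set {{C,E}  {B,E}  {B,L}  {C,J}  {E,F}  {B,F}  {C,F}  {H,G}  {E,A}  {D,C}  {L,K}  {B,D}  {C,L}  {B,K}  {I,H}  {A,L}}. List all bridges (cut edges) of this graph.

C-J, G-H, H-I

The edges on the cycle C-E-A-L-C are not bridges since each lies on that cycle.
But removing H—G disconnects H from G; removing I—H disconnects I from H; removing C—J disconnects C from J — these are bridges.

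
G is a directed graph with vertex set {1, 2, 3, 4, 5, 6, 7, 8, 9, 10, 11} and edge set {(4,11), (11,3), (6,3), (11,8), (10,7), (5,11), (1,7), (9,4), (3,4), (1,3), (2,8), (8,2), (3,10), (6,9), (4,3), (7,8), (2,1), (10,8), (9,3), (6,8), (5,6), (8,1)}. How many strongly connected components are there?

4

{1, 2, 3, 4, 7, 8, 10, 11} are all mutually reachable — one SCC of size 8.
{5} is an SCC by itself.
{6} is an SCC by itself.
{9} is an SCC by itself.
That gives 4 strongly connected components.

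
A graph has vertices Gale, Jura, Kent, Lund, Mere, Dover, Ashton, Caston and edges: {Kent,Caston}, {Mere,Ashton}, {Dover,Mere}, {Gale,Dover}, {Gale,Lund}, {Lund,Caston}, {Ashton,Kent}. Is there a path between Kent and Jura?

The component containing Kent is {Gale, Kent, Lund, Mere, Dover, Ashton, Caston}, and Jura is not in it.

No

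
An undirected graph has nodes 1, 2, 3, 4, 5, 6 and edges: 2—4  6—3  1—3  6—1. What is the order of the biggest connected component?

5 is isolated — a component by itself.
Starting from 2 we can reach 2, 4. That is one component of size 2.
Starting from 1 we can reach 1, 3, 6. That is one component of size 3.
The largest has 3 vertices.

3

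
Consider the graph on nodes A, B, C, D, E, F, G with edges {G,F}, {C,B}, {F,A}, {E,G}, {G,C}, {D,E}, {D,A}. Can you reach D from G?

From G we can reach A, B, C, D, E, F, G, which includes D.

Yes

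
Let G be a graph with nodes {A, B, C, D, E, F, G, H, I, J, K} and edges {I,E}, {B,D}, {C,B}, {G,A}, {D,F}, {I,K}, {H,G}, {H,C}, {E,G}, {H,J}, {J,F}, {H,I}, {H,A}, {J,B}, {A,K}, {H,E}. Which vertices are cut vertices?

Removing H increases the component count from 1 to 2, so H is a cut vertex.
By contrast removing G leaves 1 component; it is not a cut vertex. No other vertex is a cut vertex either.

H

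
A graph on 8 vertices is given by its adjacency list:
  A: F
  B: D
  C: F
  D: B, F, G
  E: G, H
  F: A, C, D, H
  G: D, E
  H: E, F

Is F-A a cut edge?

Removing F-A leaves no path between F and A: the component count goes from 1 to 2. So it is a bridge.

Yes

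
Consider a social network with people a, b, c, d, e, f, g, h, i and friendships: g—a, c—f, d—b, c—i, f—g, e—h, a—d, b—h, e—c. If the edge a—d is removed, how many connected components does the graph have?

a and d are still connected via a-g-f-c-e-h-b-d, so the component count stays at 1.

1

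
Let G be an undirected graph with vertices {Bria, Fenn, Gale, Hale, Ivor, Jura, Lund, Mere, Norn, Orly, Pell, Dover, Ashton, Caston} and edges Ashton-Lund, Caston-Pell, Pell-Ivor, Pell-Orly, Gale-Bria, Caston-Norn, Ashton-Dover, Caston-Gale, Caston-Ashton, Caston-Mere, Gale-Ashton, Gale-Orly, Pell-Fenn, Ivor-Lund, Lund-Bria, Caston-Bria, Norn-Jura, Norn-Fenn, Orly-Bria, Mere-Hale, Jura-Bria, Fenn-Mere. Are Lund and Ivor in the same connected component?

Yes

From Lund we can reach Bria, Fenn, Gale, Hale, Ivor, Jura, Lund, Mere, Norn, Orly, Pell, Dover, Ashton, Caston, which includes Ivor.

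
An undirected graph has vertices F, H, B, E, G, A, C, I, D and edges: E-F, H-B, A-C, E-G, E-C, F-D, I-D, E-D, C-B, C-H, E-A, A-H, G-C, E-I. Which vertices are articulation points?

E

Removing E increases the component count from 1 to 2, so E is a cut vertex.
By contrast removing H leaves 1 component; it is not a cut vertex. No other vertex is a cut vertex either.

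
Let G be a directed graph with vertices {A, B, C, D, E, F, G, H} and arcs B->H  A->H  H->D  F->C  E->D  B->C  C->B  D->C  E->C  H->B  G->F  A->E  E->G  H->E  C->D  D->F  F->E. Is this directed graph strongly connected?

No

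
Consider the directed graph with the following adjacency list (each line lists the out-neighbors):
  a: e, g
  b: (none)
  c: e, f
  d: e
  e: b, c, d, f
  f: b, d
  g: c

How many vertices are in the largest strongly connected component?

4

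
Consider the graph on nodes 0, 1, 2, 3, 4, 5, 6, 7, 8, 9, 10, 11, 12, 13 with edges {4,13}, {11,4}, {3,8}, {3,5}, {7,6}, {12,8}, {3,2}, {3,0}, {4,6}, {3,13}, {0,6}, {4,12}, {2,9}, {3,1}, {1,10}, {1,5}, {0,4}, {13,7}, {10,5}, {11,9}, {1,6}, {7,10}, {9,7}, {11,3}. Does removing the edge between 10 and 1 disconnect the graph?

No

After removing 10–1, the path 10-5-1 still connects them, so the edge is not a bridge.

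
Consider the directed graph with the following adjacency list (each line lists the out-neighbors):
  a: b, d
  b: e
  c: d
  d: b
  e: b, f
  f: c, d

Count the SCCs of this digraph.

{b, c, d, e, f} are all mutually reachable — one SCC of size 5.
{a} is an SCC by itself.
That gives 2 strongly connected components.

2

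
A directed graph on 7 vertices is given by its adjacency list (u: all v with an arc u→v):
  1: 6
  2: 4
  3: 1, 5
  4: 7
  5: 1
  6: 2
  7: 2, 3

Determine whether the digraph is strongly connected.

From 6 we can reach every vertex (1, 2, 3, 4, 5, 6, 7), and every vertex can reach 6 (1, 2, 3, 4, 5, 6, 7). So the whole graph is one strongly connected component.

Yes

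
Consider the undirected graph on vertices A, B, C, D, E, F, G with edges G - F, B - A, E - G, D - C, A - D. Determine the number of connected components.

2

Starting from E we can reach E, F, G. That is one component of size 3.
Starting from A we can reach A, B, C, D. That is one component of size 4.
Total: 2 components.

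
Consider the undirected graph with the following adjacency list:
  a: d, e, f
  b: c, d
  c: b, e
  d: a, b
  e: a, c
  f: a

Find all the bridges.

The edges on the cycle a-e-c-b-d-a are not bridges since each lies on that cycle.
But removing a-f disconnects a from f — this is a bridge.

a-f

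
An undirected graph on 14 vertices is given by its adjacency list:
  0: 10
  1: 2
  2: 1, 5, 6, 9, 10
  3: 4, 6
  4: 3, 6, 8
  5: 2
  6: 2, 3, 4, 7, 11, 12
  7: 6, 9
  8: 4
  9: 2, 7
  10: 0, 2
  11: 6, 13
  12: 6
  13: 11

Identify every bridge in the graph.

The edges on the cycle 6-7-9-2-6 are not bridges since each lies on that cycle.
But removing 1-2 disconnects 1 from 2; removing 2-5 disconnects 2 from 5; removing 10-0 disconnects 10 from 0; removing 8-4 disconnects 8 from 4 — these are bridges.
In total 8 edges are bridges.

0-10, 1-2, 10-2, 11-13, 11-6, 12-6, 2-5, 4-8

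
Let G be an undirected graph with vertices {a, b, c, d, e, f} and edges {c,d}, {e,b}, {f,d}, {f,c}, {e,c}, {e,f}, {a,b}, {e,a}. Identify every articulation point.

e

Removing e increases the component count from 1 to 2, so e is a cut vertex.
By contrast removing d leaves 1 component; it is not a cut vertex. No other vertex is a cut vertex either.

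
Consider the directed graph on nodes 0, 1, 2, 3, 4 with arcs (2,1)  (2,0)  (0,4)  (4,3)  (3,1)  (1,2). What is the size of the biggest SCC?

5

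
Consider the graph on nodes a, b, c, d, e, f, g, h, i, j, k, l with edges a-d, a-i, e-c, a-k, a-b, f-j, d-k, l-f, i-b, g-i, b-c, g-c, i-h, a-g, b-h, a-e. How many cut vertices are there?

Removing a increases the component count from 2 to 3, so a is a cut vertex.
Removing f increases the component count from 2 to 3, so f is a cut vertex.
By contrast removing i leaves 2 components; it is not a cut vertex. No other vertex is a cut vertex either.

2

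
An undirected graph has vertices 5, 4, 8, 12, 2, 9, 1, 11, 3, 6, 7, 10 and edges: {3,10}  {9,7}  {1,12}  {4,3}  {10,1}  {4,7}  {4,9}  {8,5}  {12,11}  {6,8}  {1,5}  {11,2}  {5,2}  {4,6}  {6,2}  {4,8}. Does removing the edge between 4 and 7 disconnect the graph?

No

After removing 4–7, the path 4-9-7 still connects them, so the edge is not a bridge.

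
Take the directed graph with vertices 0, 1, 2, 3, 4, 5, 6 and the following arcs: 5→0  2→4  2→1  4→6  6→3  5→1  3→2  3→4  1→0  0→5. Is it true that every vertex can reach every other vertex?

No

There is no directed path from 0 to 6, so the graph is not strongly connected.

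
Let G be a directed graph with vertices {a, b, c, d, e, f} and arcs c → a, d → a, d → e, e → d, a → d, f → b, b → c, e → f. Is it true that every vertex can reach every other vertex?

From c we can reach every vertex (a, b, c, d, e, f), and every vertex can reach c (a, b, c, d, e, f). So the whole graph is one strongly connected component.

Yes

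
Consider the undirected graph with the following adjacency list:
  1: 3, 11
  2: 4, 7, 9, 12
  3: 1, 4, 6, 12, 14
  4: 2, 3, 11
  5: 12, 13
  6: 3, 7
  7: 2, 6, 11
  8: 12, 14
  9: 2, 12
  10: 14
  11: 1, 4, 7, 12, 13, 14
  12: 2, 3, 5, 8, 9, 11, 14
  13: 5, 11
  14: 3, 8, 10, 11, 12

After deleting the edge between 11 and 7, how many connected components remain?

11 and 7 are still connected via 11-12-2-7, so the component count stays at 1.

1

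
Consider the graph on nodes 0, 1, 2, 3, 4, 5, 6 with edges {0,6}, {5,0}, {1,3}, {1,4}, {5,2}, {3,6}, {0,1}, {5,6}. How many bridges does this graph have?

The edges on the cycle 5-0-1-3-6-5 are not bridges since each lies on that cycle.
But removing 5 - 2 disconnects 5 from 2; removing 1 - 4 disconnects 1 from 4 — these are bridges.
That makes 2 bridges.

2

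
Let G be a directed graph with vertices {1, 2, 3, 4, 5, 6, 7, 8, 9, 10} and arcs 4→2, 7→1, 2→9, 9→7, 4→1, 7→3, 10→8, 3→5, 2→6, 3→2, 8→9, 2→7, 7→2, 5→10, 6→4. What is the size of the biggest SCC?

{2, 3, 4, 5, 6, 7, 8, 9, 10} are all mutually reachable — one SCC of size 9.
{1} is an SCC by itself.
The largest has 9 vertices.

9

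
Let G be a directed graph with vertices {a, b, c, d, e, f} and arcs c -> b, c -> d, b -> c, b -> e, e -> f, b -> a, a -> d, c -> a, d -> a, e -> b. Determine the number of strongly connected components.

3

{b, c, e} are all mutually reachable — one SCC of size 3.
{a, d} are all mutually reachable — one SCC of size 2.
{f} is an SCC by itself.
That gives 3 strongly connected components.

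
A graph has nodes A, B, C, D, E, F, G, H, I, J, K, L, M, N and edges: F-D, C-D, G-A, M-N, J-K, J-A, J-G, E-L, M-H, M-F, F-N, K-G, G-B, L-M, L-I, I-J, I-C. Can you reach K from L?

Yes

From L we can reach A, B, C, D, E, F, G, H, I, J, K, L, M, N, which includes K.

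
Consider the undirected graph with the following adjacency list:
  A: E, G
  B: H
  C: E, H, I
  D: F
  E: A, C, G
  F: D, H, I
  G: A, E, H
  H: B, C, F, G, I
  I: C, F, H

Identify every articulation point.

F, H

Removing F increases the component count from 1 to 2, so F is a cut vertex.
Removing H increases the component count from 1 to 2, so H is a cut vertex.
By contrast removing I leaves 1 component; it is not a cut vertex. No other vertex is a cut vertex either.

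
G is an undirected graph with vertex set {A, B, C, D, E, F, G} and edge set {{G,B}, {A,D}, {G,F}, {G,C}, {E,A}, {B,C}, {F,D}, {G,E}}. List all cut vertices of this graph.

Removing G increases the component count from 1 to 2, so G is a cut vertex.
By contrast removing C leaves 1 component; it is not a cut vertex. No other vertex is a cut vertex either.

G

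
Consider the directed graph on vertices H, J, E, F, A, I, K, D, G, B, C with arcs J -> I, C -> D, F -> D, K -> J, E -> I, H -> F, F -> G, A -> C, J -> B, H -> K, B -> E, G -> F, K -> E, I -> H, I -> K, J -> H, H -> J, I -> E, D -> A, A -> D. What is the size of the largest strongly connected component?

{B, E, H, I, J, K} are all mutually reachable — one SCC of size 6.
{A, C, D} are all mutually reachable — one SCC of size 3.
{F, G} are all mutually reachable — one SCC of size 2.
The largest has 6 vertices.

6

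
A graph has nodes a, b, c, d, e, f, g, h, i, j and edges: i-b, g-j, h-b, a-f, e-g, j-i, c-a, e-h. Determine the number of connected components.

3

d is isolated — a component by itself.
Starting from a we can reach a, c, f. That is one component of size 3.
Starting from b we can reach b, e, g, h, i, j. That is one component of size 6.
Total: 3 components.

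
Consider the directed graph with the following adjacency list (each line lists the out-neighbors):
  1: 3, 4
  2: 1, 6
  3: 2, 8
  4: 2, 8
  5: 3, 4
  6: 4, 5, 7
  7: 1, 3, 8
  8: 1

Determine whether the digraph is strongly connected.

Yes

From 4 we can reach every vertex (1, 2, 3, 4, 5, 6, 7, 8), and every vertex can reach 4 (1, 2, 3, 4, 5, 6, 7, 8). So the whole graph is one strongly connected component.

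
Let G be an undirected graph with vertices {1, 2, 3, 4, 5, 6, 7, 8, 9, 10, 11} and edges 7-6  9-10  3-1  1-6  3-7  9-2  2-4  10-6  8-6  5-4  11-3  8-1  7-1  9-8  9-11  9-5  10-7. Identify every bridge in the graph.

none

The edges on the cycle 9-11-3-7-10-9 are not bridges since each lies on that cycle.
Every edge lies on some cycle, so there are no bridges.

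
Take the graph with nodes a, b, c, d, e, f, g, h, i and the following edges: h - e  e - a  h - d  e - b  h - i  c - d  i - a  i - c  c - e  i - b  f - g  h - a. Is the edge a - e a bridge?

After removing a - e, the path a-h-e still connects them, so the edge is not a bridge.

No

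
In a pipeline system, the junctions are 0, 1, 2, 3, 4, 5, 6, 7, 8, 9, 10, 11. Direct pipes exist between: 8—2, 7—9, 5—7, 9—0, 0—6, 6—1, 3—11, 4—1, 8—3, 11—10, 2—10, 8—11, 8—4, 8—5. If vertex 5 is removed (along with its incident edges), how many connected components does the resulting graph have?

1

With 5 gone, the remaining components are: {0, 1, 2, 3, 4, 6, 7, 8, 9, 10, 11}.
That is 1 component.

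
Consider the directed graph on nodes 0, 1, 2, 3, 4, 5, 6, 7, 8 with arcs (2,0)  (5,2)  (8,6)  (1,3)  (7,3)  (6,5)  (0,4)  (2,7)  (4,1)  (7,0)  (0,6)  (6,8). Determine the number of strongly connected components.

{0, 2, 5, 6, 7, 8} are all mutually reachable — one SCC of size 6.
{3} is an SCC by itself.
{1} is an SCC by itself.
{4} is an SCC by itself.
That gives 4 strongly connected components.

4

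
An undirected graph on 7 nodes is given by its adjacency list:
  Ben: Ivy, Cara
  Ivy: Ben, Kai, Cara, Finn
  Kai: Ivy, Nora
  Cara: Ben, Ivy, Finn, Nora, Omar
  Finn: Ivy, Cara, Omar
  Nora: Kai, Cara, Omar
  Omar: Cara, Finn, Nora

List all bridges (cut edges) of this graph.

The edges on the cycle Cara-Ben-Ivy-Kai-Nora-Cara are not bridges since each lies on that cycle.
Every edge lies on some cycle, so there are no bridges.

none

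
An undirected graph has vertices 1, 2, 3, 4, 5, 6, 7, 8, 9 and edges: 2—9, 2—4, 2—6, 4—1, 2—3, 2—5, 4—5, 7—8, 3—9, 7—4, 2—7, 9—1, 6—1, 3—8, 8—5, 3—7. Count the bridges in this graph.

0

The edges on the cycle 2-3-9-2 are not bridges since each lies on that cycle.
Every edge lies on some cycle, so there are no bridges.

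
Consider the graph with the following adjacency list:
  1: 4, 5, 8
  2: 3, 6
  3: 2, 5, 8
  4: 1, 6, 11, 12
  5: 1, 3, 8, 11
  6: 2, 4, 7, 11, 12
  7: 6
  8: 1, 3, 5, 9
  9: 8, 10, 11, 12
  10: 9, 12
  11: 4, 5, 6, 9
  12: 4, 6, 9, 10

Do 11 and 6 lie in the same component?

From 11 we can reach 1, 2, 3, 4, 5, 6, 7, 8, 9, 10, 11, 12, which includes 6.

Yes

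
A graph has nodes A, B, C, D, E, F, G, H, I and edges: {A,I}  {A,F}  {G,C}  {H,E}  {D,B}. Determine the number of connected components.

4

Starting from E we can reach E, H. That is one component of size 2.
Starting from B we can reach B, D. That is one component of size 2.
Starting from C we can reach C, G. That is one component of size 2.
Starting from A we can reach A, F, I. That is one component of size 3.
Total: 4 components.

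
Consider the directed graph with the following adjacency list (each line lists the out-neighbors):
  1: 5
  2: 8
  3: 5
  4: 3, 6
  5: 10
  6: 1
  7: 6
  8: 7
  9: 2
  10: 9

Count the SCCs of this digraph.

3

{1, 2, 5, 6, 7, 8, 9, 10} are all mutually reachable — one SCC of size 8.
{4} is an SCC by itself.
{3} is an SCC by itself.
That gives 3 strongly connected components.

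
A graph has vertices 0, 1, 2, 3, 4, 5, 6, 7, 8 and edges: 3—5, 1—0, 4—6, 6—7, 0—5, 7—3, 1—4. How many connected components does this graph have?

3

8 is isolated — a component by itself.
2 is isolated — a component by itself.
Starting from 0 we can reach 0, 1, 3, 4, 5, 6, 7. That is one component of size 7.
Total: 3 components.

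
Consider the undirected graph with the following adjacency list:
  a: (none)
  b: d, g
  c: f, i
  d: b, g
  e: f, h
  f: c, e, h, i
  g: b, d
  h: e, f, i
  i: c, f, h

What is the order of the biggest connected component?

5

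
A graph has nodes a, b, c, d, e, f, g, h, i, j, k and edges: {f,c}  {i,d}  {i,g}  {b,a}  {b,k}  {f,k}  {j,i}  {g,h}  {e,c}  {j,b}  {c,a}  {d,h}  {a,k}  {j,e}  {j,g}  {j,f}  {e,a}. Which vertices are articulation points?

j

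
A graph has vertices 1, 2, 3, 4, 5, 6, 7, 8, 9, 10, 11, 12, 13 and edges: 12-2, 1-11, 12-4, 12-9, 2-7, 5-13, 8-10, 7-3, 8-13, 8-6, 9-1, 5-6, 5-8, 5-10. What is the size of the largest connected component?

Starting from 5 we can reach 5, 6, 8, 10, 13. That is one component of size 5.
Starting from 1 we can reach 1, 2, 3, 4, 7, 9, 11, 12. That is one component of size 8.
The largest has 8 vertices.

8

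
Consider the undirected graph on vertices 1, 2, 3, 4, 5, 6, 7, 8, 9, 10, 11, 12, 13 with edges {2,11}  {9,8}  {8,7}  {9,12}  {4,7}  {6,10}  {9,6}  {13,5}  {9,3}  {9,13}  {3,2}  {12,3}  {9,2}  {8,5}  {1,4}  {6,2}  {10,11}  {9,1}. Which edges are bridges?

none

The edges on the cycle 9-6-10-11-2-9 are not bridges since each lies on that cycle.
Every edge lies on some cycle, so there are no bridges.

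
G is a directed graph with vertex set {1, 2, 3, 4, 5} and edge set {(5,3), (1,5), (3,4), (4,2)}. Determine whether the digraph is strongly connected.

There is no directed path from 2 to 3, so the graph is not strongly connected.

No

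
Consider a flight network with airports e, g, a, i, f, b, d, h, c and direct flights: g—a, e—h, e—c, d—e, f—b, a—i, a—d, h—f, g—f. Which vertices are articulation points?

a, e, f

Removing a increases the component count from 1 to 2, so a is a cut vertex.
Removing e increases the component count from 1 to 2, so e is a cut vertex.
Removing f increases the component count from 1 to 2, so f is a cut vertex.
By contrast removing h leaves 1 component; it is not a cut vertex. No other vertex is a cut vertex either.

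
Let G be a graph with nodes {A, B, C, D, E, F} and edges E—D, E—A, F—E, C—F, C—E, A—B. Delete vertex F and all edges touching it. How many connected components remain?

With F gone, the remaining components are: {A, B, C, D, E}.
That is 1 component.

1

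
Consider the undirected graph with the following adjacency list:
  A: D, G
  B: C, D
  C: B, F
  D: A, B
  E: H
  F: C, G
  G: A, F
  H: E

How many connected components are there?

Starting from E we can reach E, H. That is one component of size 2.
Starting from A we can reach A, B, C, D, F, G. That is one component of size 6.
Total: 2 components.

2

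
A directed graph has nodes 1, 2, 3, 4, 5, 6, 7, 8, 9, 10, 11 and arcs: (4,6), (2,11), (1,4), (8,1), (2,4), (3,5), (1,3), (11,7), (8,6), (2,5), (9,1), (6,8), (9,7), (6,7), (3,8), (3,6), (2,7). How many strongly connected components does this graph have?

7

{1, 3, 4, 6, 8} are all mutually reachable — one SCC of size 5.
{7} is an SCC by itself.
{9} is an SCC by itself.
{11} is an SCC by itself.
{2} is an SCC by itself.
(and 2 more singleton SCCs)
That gives 7 strongly connected components.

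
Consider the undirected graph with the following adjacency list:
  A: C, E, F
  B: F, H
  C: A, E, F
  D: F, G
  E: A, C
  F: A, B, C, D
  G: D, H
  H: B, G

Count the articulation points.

1

Removing F increases the component count from 1 to 2, so F is a cut vertex.
By contrast removing C leaves 1 component; it is not a cut vertex. No other vertex is a cut vertex either.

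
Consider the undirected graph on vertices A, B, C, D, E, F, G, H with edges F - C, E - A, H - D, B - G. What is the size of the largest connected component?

Starting from C we can reach C, F. That is one component of size 2.
Starting from A we can reach A, E. That is one component of size 2.
Starting from D we can reach D, H. That is one component of size 2.
Starting from B we can reach B, G. That is one component of size 2.
The largest has 2 vertices.

2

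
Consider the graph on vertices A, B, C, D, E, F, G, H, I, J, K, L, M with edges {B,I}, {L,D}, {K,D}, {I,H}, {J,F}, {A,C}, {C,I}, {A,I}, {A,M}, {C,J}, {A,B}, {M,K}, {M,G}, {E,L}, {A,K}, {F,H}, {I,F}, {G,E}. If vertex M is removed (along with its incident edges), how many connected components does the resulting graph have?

1

With M gone, the remaining components are: {A, B, C, D, E, F, G, H, I, J, K, L}.
That is 1 component.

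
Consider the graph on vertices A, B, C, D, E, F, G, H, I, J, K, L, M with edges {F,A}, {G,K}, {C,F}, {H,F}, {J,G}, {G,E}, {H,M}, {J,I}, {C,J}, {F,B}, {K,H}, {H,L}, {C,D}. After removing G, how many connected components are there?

2

With G gone, the remaining components are: {E}; {A, B, C, D, F, H, I, J, K, L, M}.
That is 2 components.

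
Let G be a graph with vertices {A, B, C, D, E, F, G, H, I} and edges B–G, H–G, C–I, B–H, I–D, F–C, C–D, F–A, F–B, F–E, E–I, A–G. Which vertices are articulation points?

F

Removing F increases the component count from 1 to 2, so F is a cut vertex.
By contrast removing E leaves 1 component; it is not a cut vertex. No other vertex is a cut vertex either.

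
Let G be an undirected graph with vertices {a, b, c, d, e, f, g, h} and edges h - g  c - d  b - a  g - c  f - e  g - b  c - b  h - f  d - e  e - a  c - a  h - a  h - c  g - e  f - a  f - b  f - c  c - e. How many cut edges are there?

The edges on the cycle c-d-e-c are not bridges since each lies on that cycle.
Every edge lies on some cycle, so there are no bridges.

0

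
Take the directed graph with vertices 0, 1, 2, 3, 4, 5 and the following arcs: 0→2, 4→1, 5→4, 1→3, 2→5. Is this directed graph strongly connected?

No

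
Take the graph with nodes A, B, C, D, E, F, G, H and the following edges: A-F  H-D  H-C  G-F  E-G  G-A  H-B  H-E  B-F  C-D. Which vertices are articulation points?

H

Removing H increases the component count from 1 to 2, so H is a cut vertex.
By contrast removing F leaves 1 component; it is not a cut vertex. No other vertex is a cut vertex either.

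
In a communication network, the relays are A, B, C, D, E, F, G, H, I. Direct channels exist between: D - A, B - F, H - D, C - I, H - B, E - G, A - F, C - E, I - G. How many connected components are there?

Starting from C we can reach C, E, G, I. That is one component of size 4.
Starting from A we can reach A, B, D, F, H. That is one component of size 5.
Total: 2 components.

2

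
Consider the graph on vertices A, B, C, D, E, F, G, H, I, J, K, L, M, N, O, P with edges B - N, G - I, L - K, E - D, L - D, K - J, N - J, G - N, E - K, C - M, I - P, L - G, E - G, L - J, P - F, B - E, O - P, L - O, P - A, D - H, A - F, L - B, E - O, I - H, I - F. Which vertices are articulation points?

none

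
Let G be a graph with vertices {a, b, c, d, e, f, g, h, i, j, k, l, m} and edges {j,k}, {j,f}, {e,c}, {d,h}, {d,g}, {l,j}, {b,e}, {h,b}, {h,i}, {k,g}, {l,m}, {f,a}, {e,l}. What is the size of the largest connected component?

Starting from a we can reach a, b, c, d, e, f, g, h, i, j, k, l, m. That is one component of size 13.
The largest has 13 vertices.

13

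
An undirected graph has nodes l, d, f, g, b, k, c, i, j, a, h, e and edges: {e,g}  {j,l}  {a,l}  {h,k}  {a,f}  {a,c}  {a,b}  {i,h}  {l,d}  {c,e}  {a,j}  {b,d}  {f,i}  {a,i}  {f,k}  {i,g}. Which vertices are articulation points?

Removing a increases the component count from 1 to 2, so a is a cut vertex.
By contrast removing f leaves 1 component; it is not a cut vertex. No other vertex is a cut vertex either.

a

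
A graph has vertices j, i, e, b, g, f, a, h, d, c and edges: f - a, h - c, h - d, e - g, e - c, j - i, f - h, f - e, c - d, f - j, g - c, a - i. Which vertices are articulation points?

Removing f increases the component count from 2 to 3, so f is a cut vertex.
By contrast removing c leaves 2 components; it is not a cut vertex. No other vertex is a cut vertex either.

f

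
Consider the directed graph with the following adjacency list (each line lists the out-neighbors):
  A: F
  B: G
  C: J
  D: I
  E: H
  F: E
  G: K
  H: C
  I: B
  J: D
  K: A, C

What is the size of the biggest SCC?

{A, B, C, D, E, F, G, H, I, J, K} are all mutually reachable — one SCC of size 11.
The largest has 11 vertices.

11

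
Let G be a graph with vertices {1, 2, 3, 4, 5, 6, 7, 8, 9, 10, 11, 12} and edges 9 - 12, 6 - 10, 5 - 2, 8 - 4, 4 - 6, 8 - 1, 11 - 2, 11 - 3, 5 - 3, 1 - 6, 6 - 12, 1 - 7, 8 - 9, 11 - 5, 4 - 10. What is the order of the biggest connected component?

8

Starting from 2 we can reach 2, 3, 5, 11. That is one component of size 4.
Starting from 1 we can reach 1, 4, 6, 7, 8, 9, 10, 12. That is one component of size 8.
The largest has 8 vertices.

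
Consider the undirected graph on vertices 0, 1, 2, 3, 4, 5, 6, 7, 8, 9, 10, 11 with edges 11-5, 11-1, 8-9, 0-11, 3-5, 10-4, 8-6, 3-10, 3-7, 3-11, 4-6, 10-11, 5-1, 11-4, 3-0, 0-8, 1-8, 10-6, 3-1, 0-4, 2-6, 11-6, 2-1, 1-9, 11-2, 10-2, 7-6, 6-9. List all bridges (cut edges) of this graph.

none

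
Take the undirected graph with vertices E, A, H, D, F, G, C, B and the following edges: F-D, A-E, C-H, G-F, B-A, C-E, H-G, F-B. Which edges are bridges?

The edges on the cycle C-H-G-F-B-A-E-C are not bridges since each lies on that cycle.
But removing F-D disconnects F from D — this is a bridge.

D-F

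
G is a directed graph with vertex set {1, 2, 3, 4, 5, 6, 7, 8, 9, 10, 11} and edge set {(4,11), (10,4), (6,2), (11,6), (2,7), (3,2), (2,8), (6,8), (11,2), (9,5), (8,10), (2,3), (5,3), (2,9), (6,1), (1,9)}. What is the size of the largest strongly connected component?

10

{1, 2, 3, 4, 5, 6, 8, 9, 10, 11} are all mutually reachable — one SCC of size 10.
{7} is an SCC by itself.
The largest has 10 vertices.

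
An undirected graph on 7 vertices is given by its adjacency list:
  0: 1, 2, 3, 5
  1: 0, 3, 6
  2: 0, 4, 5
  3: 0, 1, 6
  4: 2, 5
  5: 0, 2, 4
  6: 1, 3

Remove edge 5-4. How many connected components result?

1

5 and 4 are still connected via 5-2-4, so the component count stays at 1.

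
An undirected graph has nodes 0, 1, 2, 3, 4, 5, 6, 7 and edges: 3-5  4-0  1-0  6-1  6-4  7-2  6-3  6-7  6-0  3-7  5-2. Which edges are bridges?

none

The edges on the cycle 6-3-5-2-7-6 are not bridges since each lies on that cycle.
Every edge lies on some cycle, so there are no bridges.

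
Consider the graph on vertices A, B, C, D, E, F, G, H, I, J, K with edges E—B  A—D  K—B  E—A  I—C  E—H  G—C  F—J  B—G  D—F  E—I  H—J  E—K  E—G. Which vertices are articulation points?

Removing E increases the component count from 1 to 2, so E is a cut vertex.
By contrast removing H leaves 1 component; it is not a cut vertex. No other vertex is a cut vertex either.

E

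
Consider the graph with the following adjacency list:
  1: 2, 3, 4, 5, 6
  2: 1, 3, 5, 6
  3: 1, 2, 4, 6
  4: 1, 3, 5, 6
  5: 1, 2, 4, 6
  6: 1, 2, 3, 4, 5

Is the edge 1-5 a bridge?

No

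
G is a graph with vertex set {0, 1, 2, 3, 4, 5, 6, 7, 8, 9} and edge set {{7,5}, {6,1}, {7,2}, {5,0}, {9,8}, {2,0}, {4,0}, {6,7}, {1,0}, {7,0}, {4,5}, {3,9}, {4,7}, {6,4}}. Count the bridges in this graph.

The edges on the cycle 6-4-7-2-0-1-6 are not bridges since each lies on that cycle.
But removing 9-8 disconnects 9 from 8; removing 9-3 disconnects 9 from 3 — these are bridges.
That makes 2 bridges.

2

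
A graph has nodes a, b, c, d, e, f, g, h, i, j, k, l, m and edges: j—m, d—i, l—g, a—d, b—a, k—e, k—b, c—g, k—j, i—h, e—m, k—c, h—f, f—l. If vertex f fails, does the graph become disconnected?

Deleting f leaves 1 component (was 1) (its neighbors h, l remain connected to each other), so f is not a cut vertex.

No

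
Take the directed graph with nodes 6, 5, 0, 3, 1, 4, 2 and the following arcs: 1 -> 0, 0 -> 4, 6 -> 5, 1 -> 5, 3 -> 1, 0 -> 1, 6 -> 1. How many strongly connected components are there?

{0, 1} are all mutually reachable — one SCC of size 2.
{3} is an SCC by itself.
{4} is an SCC by itself.
{2} is an SCC by itself.
{6} is an SCC by itself.
(and 1 more singleton SCC)
That gives 6 strongly connected components.

6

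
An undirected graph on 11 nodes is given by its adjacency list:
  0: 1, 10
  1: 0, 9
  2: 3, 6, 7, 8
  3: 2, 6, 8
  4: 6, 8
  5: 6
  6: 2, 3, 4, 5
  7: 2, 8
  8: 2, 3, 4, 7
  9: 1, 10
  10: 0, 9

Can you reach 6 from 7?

Yes

From 7 we can reach 2, 3, 4, 5, 6, 7, 8, which includes 6.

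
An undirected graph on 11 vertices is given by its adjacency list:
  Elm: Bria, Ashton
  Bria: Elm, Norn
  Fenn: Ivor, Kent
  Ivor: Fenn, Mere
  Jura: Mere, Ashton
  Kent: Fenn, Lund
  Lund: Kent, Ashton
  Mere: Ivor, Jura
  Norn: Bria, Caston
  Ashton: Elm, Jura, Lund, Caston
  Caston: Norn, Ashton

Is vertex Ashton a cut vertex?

Deleting Ashton raises the number of components from 1 to 2, so Ashton is a cut vertex.

Yes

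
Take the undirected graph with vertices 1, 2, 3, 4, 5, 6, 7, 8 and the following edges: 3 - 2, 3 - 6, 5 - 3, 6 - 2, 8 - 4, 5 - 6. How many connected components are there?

4

7 is isolated — a component by itself.
1 is isolated — a component by itself.
Starting from 4 we can reach 4, 8. That is one component of size 2.
Starting from 2 we can reach 2, 3, 5, 6. That is one component of size 4.
Total: 4 components.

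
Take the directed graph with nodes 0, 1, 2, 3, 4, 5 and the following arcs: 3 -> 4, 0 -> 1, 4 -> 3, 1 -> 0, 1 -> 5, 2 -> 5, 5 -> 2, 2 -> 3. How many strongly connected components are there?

{0, 1} are all mutually reachable — one SCC of size 2.
{3, 4} are all mutually reachable — one SCC of size 2.
{2, 5} are all mutually reachable — one SCC of size 2.
That gives 3 strongly connected components.

3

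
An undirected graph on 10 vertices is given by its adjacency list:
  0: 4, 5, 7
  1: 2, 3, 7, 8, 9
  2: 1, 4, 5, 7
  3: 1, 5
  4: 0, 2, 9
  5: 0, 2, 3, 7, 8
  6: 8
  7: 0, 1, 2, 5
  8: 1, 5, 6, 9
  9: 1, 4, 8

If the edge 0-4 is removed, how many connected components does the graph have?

1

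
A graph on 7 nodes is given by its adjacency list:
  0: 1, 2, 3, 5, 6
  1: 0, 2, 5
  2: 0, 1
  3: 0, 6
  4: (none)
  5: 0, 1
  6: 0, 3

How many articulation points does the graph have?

Removing 0 increases the component count from 2 to 3, so 0 is a cut vertex.
By contrast removing 3 leaves 2 components; it is not a cut vertex. No other vertex is a cut vertex either.

1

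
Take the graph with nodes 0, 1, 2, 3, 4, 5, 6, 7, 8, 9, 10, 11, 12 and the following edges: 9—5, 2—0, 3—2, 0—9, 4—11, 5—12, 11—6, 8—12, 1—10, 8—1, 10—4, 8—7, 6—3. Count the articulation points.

Removing 8 increases the component count from 1 to 2, so 8 is a cut vertex.
By contrast removing 2 leaves 1 component; it is not a cut vertex. No other vertex is a cut vertex either.

1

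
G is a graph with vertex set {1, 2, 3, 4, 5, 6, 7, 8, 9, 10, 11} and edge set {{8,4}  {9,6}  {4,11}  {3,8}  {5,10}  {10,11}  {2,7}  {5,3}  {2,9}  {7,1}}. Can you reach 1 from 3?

The component containing 3 is {3, 4, 5, 8, 10, 11}, and 1 is not in it.

No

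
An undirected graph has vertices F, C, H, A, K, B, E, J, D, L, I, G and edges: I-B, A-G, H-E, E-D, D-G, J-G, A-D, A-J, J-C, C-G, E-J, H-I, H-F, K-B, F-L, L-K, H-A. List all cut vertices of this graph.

H

Removing H increases the component count from 1 to 2, so H is a cut vertex.
By contrast removing G leaves 1 component; it is not a cut vertex. No other vertex is a cut vertex either.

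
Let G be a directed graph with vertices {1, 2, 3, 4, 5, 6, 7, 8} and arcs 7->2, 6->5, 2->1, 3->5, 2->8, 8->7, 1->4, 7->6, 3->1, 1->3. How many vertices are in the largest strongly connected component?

3

{2, 7, 8} are all mutually reachable — one SCC of size 3.
{1, 3} are all mutually reachable — one SCC of size 2.
{6} is an SCC by itself.
{5} is an SCC by itself.
{4} is an SCC by itself.
The largest has 3 vertices.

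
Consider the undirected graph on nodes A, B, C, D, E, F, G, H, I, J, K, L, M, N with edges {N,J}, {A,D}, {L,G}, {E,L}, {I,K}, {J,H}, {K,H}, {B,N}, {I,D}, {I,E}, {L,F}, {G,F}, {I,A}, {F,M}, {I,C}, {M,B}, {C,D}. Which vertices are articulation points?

I

Removing I increases the component count from 1 to 2, so I is a cut vertex.
By contrast removing E leaves 1 component; it is not a cut vertex. No other vertex is a cut vertex either.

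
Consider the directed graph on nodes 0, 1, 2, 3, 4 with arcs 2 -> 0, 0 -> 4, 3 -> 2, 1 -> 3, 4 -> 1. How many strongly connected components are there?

{0, 1, 2, 3, 4} are all mutually reachable — one SCC of size 5.
That gives 1 strongly connected component.

1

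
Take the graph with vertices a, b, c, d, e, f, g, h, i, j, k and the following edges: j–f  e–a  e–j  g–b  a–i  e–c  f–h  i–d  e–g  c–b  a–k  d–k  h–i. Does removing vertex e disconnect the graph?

Yes

Deleting e raises the number of components from 1 to 2, so e is a cut vertex.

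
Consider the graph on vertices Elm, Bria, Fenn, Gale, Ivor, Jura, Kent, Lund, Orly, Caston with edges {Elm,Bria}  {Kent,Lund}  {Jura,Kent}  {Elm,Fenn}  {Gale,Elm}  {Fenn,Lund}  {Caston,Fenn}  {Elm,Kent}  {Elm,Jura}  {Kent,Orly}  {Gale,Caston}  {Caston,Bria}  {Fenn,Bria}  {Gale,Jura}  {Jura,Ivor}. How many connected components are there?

1

Starting from Elm we can reach Elm, Bria, Fenn, Gale, Ivor, Jura, Kent, Lund, Orly, Caston. That is one component of size 10.
Total: 1 component.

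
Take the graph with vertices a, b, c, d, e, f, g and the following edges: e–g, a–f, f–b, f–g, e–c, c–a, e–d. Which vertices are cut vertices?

e, f

Removing e increases the component count from 1 to 2, so e is a cut vertex.
Removing f increases the component count from 1 to 2, so f is a cut vertex.
By contrast removing b leaves 1 component; it is not a cut vertex. No other vertex is a cut vertex either.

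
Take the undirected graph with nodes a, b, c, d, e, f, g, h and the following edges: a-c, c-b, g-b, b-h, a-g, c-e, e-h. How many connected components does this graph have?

3

f is isolated — a component by itself.
d is isolated — a component by itself.
Starting from a we can reach a, b, c, e, g, h. That is one component of size 6.
Total: 3 components.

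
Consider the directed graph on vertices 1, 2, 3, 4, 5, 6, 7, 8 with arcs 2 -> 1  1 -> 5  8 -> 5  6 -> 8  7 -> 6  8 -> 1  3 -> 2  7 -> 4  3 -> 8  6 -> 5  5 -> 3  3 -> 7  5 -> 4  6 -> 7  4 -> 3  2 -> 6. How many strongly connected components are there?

1

{1, 2, 3, 4, 5, 6, 7, 8} are all mutually reachable — one SCC of size 8.
That gives 1 strongly connected component.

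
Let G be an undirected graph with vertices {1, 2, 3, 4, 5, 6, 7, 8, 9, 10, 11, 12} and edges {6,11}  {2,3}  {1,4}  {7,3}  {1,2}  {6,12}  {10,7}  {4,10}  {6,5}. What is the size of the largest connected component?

6

8 is isolated — a component by itself.
9 is isolated — a component by itself.
Starting from 5 we can reach 5, 6, 11, 12. That is one component of size 4.
Starting from 1 we can reach 1, 2, 3, 4, 7, 10. That is one component of size 6.
The largest has 6 vertices.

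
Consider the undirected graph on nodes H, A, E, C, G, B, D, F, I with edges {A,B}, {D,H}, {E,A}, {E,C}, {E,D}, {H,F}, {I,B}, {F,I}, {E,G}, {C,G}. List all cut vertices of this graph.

E

Removing E increases the component count from 1 to 2, so E is a cut vertex.
By contrast removing H leaves 1 component; it is not a cut vertex. No other vertex is a cut vertex either.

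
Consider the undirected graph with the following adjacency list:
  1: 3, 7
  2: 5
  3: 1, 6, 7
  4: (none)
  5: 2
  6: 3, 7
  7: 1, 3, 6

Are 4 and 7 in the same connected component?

The component containing 4 is {4}, and 7 is not in it.

No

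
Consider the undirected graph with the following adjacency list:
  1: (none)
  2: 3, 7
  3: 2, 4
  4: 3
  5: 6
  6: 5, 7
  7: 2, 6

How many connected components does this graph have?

1 is isolated — a component by itself.
Starting from 2 we can reach 2, 3, 4, 5, 6, 7. That is one component of size 6.
Total: 2 components.

2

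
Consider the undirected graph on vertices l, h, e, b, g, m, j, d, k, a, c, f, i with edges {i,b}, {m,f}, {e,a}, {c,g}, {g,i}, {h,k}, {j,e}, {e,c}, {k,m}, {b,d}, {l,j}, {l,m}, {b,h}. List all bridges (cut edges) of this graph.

a-e, b-d, f-m

The edges on the cycle l-j-e-c-g-i-b-h-k-m-l are not bridges since each lies on that cycle.
But removing m-f disconnects m from f; removing e-a disconnects e from a; removing d-b disconnects d from b — these are bridges.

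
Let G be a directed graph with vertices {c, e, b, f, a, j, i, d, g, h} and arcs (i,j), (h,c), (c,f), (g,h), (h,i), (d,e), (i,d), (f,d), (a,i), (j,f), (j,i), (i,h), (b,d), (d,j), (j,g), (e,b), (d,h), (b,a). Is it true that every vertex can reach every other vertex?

From c we can reach every vertex (a, b, c, d, e, f, g, h, i, j), and every vertex can reach c (a, b, c, d, e, f, g, h, i, j). So the whole graph is one strongly connected component.

Yes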